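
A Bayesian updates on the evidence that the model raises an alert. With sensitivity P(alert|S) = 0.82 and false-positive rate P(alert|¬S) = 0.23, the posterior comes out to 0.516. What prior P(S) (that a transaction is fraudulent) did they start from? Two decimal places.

P(S) = 0.23

Bayes' rule in odds form gives O(S|E) = O(S)·[P(E|S)/P(E|¬S)], hence O(S) = O(S|E)/LR.
Posterior odds = 0.516/(1−0.516) = 1.0661. LR = 0.82/0.23 = 3.5652.
Prior odds = 1.0661/3.5652 = 0.2990, so P(S) = 0.2990/(1+0.2990) ≈ 0.23.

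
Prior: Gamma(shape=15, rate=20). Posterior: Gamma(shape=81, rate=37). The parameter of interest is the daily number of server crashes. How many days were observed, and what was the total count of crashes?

A Gamma(α, β) prior (rate parametrization) on a Poisson rate with n observations summing to S gives posterior Gamma(α+S, β+n).
Matching: Σxᵢ = 81 − 15 = 66 and n = 37 − 20 = 17.

n = 17 days with total 66 crashes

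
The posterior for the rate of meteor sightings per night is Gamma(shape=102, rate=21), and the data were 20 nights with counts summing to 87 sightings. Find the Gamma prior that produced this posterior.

A Gamma(α, β) prior (rate parametrization) on a Poisson rate with n observations summing to S gives posterior Gamma(α+S, β+n).
So α = 102 − 87 = 15 and β = 21 − 20 = 1.

Gamma(shape=15, rate=1)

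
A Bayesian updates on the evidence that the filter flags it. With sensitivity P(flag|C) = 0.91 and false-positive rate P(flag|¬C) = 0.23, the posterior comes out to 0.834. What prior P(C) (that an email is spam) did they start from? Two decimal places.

In odds form, posterior odds = prior odds × likelihood ratio, so prior odds = posterior odds ÷ LR.
Posterior odds = 0.834/(1−0.834) = 5.0241. LR = 0.91/0.23 = 3.9565.
Prior odds = 5.0241/3.9565 = 1.2698, so P(C) = 1.2698/(1+1.2698) ≈ 0.56.

P(C) = 0.56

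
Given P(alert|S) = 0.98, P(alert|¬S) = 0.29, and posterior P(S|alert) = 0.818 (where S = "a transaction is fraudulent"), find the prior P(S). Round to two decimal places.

Bayes' rule in odds form gives O(S|E) = O(S)·[P(E|S)/P(E|¬S)], hence O(S) = O(S|E)/LR.
Posterior odds = 0.818/(1−0.818) = 4.4945. LR = 0.98/0.29 = 3.3793.
Prior odds = 4.4945/3.3793 = 1.3300, so P(S) = 1.3300/(1+1.3300) ≈ 0.57.

P(S) = 0.57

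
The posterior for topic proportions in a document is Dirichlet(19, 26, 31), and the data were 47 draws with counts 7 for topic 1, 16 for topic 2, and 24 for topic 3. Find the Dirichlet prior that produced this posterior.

Dirichlet(12, 10, 7)

For a Dirichlet(α) prior with multinomial counts c, the posterior is Dirichlet(α + c) componentwise.
Subtract each count from the matching posterior parameter: 19−7=12, 26−16=10, 31−24=7.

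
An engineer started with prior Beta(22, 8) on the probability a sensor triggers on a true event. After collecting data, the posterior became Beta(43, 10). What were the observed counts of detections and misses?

Beta is conjugate to the binomial likelihood: posterior = Beta(a+s, b+f).
Match parameters: s=43−22=21, f=10−8=2.

21 detections and 2 misses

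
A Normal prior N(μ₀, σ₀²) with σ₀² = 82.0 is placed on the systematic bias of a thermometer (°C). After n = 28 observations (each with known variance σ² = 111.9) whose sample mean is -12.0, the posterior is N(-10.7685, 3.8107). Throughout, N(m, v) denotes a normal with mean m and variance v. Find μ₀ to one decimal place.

The posterior mean is a precision-weighted average: μ_n = (τ₀μ₀ + τ_data·x̄)/(τ₀+τ_data), with τ₀=1/σ₀² and τ_data=n/σ².
Here τ₀ = 1/82.0 = 0.012195 and τ_data = 28/111.9 = 0.250223, so τ_n = 0.262418.
Rearranging for μ₀: μ₀ = (μ_n·τ_n − τ_data·x̄)/τ₀ = (-10.7685·0.262418 − 0.250223·-12.0) / 0.012195 = 0.176828/0.012195 ≈ 14.5.

μ₀ = 14.5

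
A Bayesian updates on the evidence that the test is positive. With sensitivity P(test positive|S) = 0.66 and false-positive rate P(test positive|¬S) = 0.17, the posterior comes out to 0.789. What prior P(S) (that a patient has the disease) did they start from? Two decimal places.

In odds form, posterior odds = prior odds × likelihood ratio, so prior odds = posterior odds ÷ LR.
Posterior odds = 0.789/(1−0.789) = 3.7393. LR = 0.66/0.17 = 3.8824.
Prior odds = 3.7393/3.8824 = 0.9631, so P(S) = 0.9631/(1+0.9631) ≈ 0.49.

P(S) = 0.49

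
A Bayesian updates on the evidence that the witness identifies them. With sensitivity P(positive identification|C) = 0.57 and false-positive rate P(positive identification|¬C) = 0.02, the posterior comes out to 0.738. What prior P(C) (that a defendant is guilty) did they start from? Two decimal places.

Bayes' rule in odds form gives O(C|E) = O(C)·[P(E|C)/P(E|¬C)], hence O(C) = O(C|E)/LR.
Posterior odds = 0.738/(1−0.738) = 2.8168. LR = 0.57/0.02 = 28.5000.
Prior odds = 2.8168/28.5000 = 0.0988, so P(C) = 0.0988/(1+0.0988) ≈ 0.09.

P(C) = 0.09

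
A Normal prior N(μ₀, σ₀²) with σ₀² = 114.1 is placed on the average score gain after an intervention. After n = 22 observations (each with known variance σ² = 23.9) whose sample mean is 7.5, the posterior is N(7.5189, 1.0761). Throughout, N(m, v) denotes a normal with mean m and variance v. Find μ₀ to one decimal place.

The posterior mean is a precision-weighted average: μ_n = (τ₀μ₀ + τ_data·x̄)/(τ₀+τ_data), with τ₀=1/σ₀² and τ_data=n/σ².
Here τ₀ = 1/114.1 = 0.008764 and τ_data = 22/23.9 = 0.920502, so τ_n = 0.929266.
Rearranging for μ₀: μ₀ = (μ_n·τ_n − τ_data·x̄)/τ₀ = (7.5189·0.929266 − 0.920502·7.5) / 0.008764 = 0.083293/0.008764 ≈ 9.5.

μ₀ = 9.5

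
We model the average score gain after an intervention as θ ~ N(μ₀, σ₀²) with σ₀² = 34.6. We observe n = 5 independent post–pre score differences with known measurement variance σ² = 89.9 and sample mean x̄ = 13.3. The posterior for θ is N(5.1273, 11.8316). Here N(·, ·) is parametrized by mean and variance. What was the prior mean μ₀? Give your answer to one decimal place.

With known observation variance, the Normal–Normal posterior has precision τ_n = τ₀ + n/σ² and mean μ_n = (τ₀μ₀ + (n/σ²)x̄)/τ_n.
Here τ₀ = 1/34.6 = 0.028902 and τ_data = 5/89.9 = 0.055617, so τ_n = 0.084519.
Rearranging for μ₀: μ₀ = (μ_n·τ_n − τ_data·x̄)/τ₀ = (5.1273·0.084519 − 0.055617·13.3) / 0.028902 = -0.306352/0.028902 ≈ -10.6.

μ₀ = -10.6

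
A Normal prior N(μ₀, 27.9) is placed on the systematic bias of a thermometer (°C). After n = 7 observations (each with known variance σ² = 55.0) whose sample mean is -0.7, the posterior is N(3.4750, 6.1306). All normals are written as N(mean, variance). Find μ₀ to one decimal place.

The posterior mean is a precision-weighted average: μ_n = (τ₀μ₀ + τ_data·x̄)/(τ₀+τ_data), with τ₀=1/σ₀² and τ_data=n/σ².
Here τ₀ = 1/27.9 = 0.035842 and τ_data = 7/55.0 = 0.127273, so τ_n = 0.163115.
Rearranging for μ₀: μ₀ = (μ_n·τ_n − τ_data·x̄)/τ₀ = (3.4750·0.163115 − 0.127273·-0.7) / 0.035842 = 0.655916/0.035842 ≈ 18.3.

μ₀ = 18.3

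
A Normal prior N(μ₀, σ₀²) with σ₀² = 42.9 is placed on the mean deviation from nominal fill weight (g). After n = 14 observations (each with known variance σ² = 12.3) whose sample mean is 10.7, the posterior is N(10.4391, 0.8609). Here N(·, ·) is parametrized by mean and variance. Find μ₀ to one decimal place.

μ₀ = -2.3

The posterior mean is a precision-weighted average: μ_n = (τ₀μ₀ + τ_data·x̄)/(τ₀+τ_data), with τ₀=1/σ₀² and τ_data=n/σ².
Here τ₀ = 1/42.9 = 0.023310 and τ_data = 14/12.3 = 1.138211, so τ_n = 1.161521.
Rearranging for μ₀: μ₀ = (μ_n·τ_n − τ_data·x̄)/τ₀ = (10.4391·1.161521 − 1.138211·10.7) / 0.023310 = -0.053624/0.023310 ≈ -2.3.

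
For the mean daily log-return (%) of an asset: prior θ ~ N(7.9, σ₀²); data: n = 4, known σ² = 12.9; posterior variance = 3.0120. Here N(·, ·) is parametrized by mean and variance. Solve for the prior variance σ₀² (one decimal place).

For the Normal–Normal model with known σ², precisions add: τ_n = τ₀ + n/σ².
So 1/σ₀² = 1/3.0120 − 4/12.9 = 0.332005 − 0.310078 = 0.021927.
Hence σ₀² = 1/0.021927 ≈ 45.6.

σ₀² = 45.6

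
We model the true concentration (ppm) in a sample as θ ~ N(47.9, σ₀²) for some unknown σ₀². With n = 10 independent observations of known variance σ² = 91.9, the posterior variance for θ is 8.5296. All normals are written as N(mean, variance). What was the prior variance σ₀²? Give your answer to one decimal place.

For the Normal–Normal model with known σ², precisions add: τ_n = τ₀ + n/σ².
So 1/σ₀² = 1/8.5296 − 10/91.9 = 0.117239 − 0.108814 = 0.008425.
Hence σ₀² = 1/0.008425 ≈ 118.7.

σ₀² = 118.7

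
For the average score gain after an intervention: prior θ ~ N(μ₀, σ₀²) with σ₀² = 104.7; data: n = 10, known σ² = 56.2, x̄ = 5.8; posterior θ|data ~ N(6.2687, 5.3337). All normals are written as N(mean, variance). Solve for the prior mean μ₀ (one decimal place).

μ₀ = 15.0

With known observation variance, the Normal–Normal posterior has precision τ_n = τ₀ + n/σ² and mean μ_n = (τ₀μ₀ + (n/σ²)x̄)/τ_n.
Here τ₀ = 1/104.7 = 0.009551 and τ_data = 10/56.2 = 0.177936, so τ_n = 0.187487.
Rearranging for μ₀: μ₀ = (μ_n·τ_n − τ_data·x̄)/τ₀ = (6.2687·0.187487 − 0.177936·5.8) / 0.009551 = 0.143271/0.009551 ≈ 15.0.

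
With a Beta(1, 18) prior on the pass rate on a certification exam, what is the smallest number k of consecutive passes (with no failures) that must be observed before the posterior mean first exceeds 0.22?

After k passes and 0 failures the posterior is Beta(1+k, 18), with mean (1+k)/(1+18+k).
Set (1+k)/(19+k) > 0.22 and solve: k > (0.22·19 − 1)/(1 − 0.22) = 4.077.
The smallest integer exceeding 4.077 is 5.

k = 5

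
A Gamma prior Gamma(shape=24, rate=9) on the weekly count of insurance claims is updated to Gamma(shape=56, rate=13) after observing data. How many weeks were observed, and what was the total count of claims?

Gamma–Poisson conjugacy: posterior shape = α + Σxᵢ, posterior rate = β + n.
Matching: Σxᵢ = 56 − 24 = 32 and n = 13 − 9 = 4.

n = 4 weeks with total 32 claims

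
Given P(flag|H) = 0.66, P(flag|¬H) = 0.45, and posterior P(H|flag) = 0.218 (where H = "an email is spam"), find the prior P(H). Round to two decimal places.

In odds form, posterior odds = prior odds × likelihood ratio, so prior odds = posterior odds ÷ LR.
Posterior odds = 0.218/(1−0.218) = 0.2788. LR = 0.66/0.45 = 1.4667.
Prior odds = 0.2788/1.4667 = 0.1901, so P(H) = 0.1901/(1+0.1901) ≈ 0.16.

P(H) = 0.16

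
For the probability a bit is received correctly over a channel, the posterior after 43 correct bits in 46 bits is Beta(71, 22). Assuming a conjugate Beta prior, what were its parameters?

Beta(28, 19)

A Beta(a, b) prior with s successes and f failures in binomial data gives a Beta(a+s, b+f) posterior.
So a = 71 − 43 = 28 and b = 22 − 3 = 19.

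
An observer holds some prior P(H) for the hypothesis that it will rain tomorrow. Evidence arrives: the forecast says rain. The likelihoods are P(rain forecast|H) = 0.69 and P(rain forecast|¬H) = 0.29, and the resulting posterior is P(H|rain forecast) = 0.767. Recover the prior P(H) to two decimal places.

P(H) = 0.58

In odds form, posterior odds = prior odds × likelihood ratio, so prior odds = posterior odds ÷ LR.
Posterior odds = 0.767/(1−0.767) = 3.2918. LR = 0.69/0.29 = 2.3793.
Prior odds = 3.2918/2.3793 = 1.3835, so P(H) = 1.3835/(1+1.3835) ≈ 0.58.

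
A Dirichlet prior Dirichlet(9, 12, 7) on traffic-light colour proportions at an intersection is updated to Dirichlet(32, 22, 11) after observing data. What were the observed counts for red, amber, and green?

For a Dirichlet(α) prior with multinomial counts c, the posterior is Dirichlet(α + c) componentwise.
Counts are posterior − prior componentwise: 32−9=23, 22−12=10, 11−7=4.

counts (23, 10, 4)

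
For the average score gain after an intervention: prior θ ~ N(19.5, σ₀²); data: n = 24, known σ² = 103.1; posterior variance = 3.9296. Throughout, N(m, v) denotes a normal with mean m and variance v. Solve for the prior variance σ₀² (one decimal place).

σ₀² = 46.1

For the Normal–Normal model with known σ², precisions add: τ_n = τ₀ + n/σ².
So 1/σ₀² = 1/3.9296 − 24/103.1 = 0.254479 − 0.232784 = 0.021695.
Hence σ₀² = 1/0.021695 ≈ 46.1.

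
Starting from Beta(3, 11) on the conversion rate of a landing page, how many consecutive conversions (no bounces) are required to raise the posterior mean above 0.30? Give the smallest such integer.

k = 2

After k conversions and 0 bounces the posterior is Beta(3+k, 11), with mean (3+k)/(3+11+k).
Set (3+k)/(14+k) > 0.30 and solve: k > (0.30·14 − 3)/(1 − 0.30) = 1.714.
The smallest integer exceeding 1.714 is 2.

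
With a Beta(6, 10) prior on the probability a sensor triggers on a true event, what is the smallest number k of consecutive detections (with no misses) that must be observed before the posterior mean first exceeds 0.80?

k = 35

After k detections and 0 misses the posterior is Beta(6+k, 10), with mean (6+k)/(6+10+k).
Set (6+k)/(16+k) > 0.80 and solve: k > (0.80·16 − 6)/(1 − 0.80) = 34.000.
The smallest integer exceeding 34.000 is 35.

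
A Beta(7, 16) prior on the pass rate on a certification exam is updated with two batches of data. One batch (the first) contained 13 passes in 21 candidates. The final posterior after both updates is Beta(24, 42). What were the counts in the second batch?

Because Beta–binomial updating is additive in the counts, the combined data contributed (α_post−α_prior, β_post−β_prior) successes and failures.
Total across both batches: 24−7=17 passes, 42−16=26 failures.
Subtract the first batch: 17−13=4 passes and 26−8=18 failures.

4 passes and 18 failures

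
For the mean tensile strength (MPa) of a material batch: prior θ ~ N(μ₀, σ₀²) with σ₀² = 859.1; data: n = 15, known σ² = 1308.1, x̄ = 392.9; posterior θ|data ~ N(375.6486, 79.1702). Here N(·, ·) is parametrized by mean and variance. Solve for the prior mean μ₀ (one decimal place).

The posterior mean is a precision-weighted average: μ_n = (τ₀μ₀ + τ_data·x̄)/(τ₀+τ_data), with τ₀=1/σ₀² and τ_data=n/σ².
Here τ₀ = 1/859.1 = 0.001164 and τ_data = 15/1308.1 = 0.011467, so τ_n = 0.012631.
Rearranging for μ₀: μ₀ = (μ_n·τ_n − τ_data·x̄)/τ₀ = (375.6486·0.012631 − 0.011467·392.9) / 0.001164 = 0.239433/0.001164 ≈ 205.7.

μ₀ = 205.7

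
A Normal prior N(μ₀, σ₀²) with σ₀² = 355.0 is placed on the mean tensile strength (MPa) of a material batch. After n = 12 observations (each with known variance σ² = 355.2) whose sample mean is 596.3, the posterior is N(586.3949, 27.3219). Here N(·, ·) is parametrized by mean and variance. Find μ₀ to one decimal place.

With known observation variance, the Normal–Normal posterior has precision τ_n = τ₀ + n/σ² and mean μ_n = (τ₀μ₀ + (n/σ²)x̄)/τ_n.
Here τ₀ = 1/355.0 = 0.002817 and τ_data = 12/355.2 = 0.033784, so τ_n = 0.036601.
Rearranging for μ₀: μ₀ = (μ_n·τ_n − τ_data·x̄)/τ₀ = (586.3949·0.036601 − 0.033784·596.3) / 0.002817 = 1.317241/0.002817 ≈ 467.6.

μ₀ = 467.6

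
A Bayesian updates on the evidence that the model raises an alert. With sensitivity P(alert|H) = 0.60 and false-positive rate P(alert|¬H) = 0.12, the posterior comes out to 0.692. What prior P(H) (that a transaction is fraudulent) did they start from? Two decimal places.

Bayes' rule in odds form gives O(H|E) = O(H)·[P(E|H)/P(E|¬H)], hence O(H) = O(H|E)/LR.
Posterior odds = 0.692/(1−0.692) = 2.2468. LR = 0.60/0.12 = 5.0000.
Prior odds = 2.2468/5.0000 = 0.4494, so P(H) = 0.4494/(1+0.4494) ≈ 0.31.

P(H) = 0.31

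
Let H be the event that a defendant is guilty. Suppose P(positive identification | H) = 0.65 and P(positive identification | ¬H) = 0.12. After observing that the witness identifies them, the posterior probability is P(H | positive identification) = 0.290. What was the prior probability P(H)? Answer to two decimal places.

Bayes' rule in odds form gives O(H|E) = O(H)·[P(E|H)/P(E|¬H)], hence O(H) = O(H|E)/LR.
Posterior odds = 0.290/(1−0.290) = 0.4085. LR = 0.65/0.12 = 5.4167.
Prior odds = 0.4085/5.4167 = 0.0754, so P(H) = 0.0754/(1+0.0754) ≈ 0.07.

P(H) = 0.07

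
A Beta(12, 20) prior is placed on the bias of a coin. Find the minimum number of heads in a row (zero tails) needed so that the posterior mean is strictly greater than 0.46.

k = 6

After k heads and 0 tails the posterior is Beta(12+k, 20), with mean (12+k)/(12+20+k).
Set (12+k)/(32+k) > 0.46 and solve: k > (0.46·32 − 12)/(1 − 0.46) = 5.037.
The smallest integer exceeding 5.037 is 6, and checking k=6: (18)/(38) = 0.4737 > 0.46.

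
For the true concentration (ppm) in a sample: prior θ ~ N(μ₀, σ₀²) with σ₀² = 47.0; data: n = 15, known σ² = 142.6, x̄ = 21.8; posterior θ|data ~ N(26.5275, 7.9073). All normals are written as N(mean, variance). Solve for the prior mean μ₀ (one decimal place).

μ₀ = 49.9

The posterior mean is a precision-weighted average: μ_n = (τ₀μ₀ + τ_data·x̄)/(τ₀+τ_data), with τ₀=1/σ₀² and τ_data=n/σ².
Here τ₀ = 1/47.0 = 0.021277 and τ_data = 15/142.6 = 0.105189, so τ_n = 0.126466.
Rearranging for μ₀: μ₀ = (μ_n·τ_n − τ_data·x̄)/τ₀ = (26.5275·0.126466 − 0.105189·21.8) / 0.021277 = 1.061707/0.021277 ≈ 49.9.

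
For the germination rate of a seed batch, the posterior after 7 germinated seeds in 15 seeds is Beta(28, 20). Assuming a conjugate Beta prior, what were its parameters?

A Beta(a, b) prior with s successes and f failures in binomial data gives a Beta(a+s, b+f) posterior.
So a = 28 − 7 = 21 and b = 20 − 8 = 12.

Beta(21, 12)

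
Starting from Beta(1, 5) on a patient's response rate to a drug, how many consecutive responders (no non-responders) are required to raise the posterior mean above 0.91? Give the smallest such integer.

k = 50

After k responders and 0 non-responders the posterior is Beta(1+k, 5), with mean (1+k)/(1+5+k).
Set (1+k)/(6+k) > 0.91 and solve: k > (0.91·6 − 1)/(1 − 0.91) = 49.556.
The smallest integer exceeding 49.556 is 50, and checking k=50: (51)/(56) = 0.9107 > 0.91.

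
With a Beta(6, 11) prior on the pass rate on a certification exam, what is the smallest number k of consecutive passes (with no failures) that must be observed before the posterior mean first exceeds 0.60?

After k passes and 0 failures the posterior is Beta(6+k, 11), with mean (6+k)/(6+11+k).
Set (6+k)/(17+k) > 0.60 and solve: k > (0.60·17 − 6)/(1 − 0.60) = 10.500.
The smallest integer exceeding 10.500 is 11, and checking k=11: (17)/(28) = 0.6071 > 0.60.

k = 11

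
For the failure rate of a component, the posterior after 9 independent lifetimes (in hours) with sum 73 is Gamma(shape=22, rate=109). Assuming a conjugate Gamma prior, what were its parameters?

Gamma(shape=13, rate=36)

For an exponential likelihood with a Gamma(α, β) prior on the rate, n observations with total T give posterior Gamma(α+n, β+T).
So α = 22 − 9 = 13 and β = 109 − 73 = 36.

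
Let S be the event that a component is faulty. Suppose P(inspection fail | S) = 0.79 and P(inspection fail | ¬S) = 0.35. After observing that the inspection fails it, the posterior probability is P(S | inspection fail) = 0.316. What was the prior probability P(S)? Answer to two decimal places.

In odds form, posterior odds = prior odds × likelihood ratio, so prior odds = posterior odds ÷ LR.
Posterior odds = 0.316/(1−0.316) = 0.4620. LR = 0.79/0.35 = 2.2571.
Prior odds = 0.4620/2.2571 = 0.2047, so P(S) = 0.2047/(1+0.2047) ≈ 0.17.

P(S) = 0.17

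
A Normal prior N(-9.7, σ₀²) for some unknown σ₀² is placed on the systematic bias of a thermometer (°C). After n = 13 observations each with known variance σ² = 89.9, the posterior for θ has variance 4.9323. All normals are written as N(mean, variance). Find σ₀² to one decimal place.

σ₀² = 17.2

For the Normal–Normal model with known σ², precisions add: τ_n = τ₀ + n/σ².
So 1/σ₀² = 1/4.9323 − 13/89.9 = 0.202745 − 0.144605 = 0.058140.
Hence σ₀² = 1/0.058140 ≈ 17.2.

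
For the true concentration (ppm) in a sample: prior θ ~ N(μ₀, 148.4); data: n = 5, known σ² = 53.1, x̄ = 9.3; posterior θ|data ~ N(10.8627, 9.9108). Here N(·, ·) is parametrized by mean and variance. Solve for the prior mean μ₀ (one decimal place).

μ₀ = 32.7

With known observation variance, the Normal–Normal posterior has precision τ_n = τ₀ + n/σ² and mean μ_n = (τ₀μ₀ + (n/σ²)x̄)/τ_n.
Here τ₀ = 1/148.4 = 0.006739 and τ_data = 5/53.1 = 0.094162, so τ_n = 0.100901.
Rearranging for μ₀: μ₀ = (μ_n·τ_n − τ_data·x̄)/τ₀ = (10.8627·0.100901 − 0.094162·9.3) / 0.006739 = 0.220351/0.006739 ≈ 32.7.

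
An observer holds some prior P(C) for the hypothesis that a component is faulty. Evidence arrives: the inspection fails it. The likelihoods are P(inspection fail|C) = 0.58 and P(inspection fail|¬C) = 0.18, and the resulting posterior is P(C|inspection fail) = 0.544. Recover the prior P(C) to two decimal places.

In odds form, posterior odds = prior odds × likelihood ratio, so prior odds = posterior odds ÷ LR.
Posterior odds = 0.544/(1−0.544) = 1.1930. LR = 0.58/0.18 = 3.2222.
Prior odds = 1.1930/3.2222 = 0.3702, so P(C) = 0.3702/(1+0.3702) ≈ 0.27.

P(C) = 0.27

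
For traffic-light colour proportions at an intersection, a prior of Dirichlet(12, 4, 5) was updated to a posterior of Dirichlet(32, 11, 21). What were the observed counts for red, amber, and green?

For a Dirichlet(α) prior with multinomial counts c, the posterior is Dirichlet(α + c) componentwise.
Counts are posterior − prior componentwise: 32−12=20, 11−4=7, 21−5=16.

counts (20, 7, 16)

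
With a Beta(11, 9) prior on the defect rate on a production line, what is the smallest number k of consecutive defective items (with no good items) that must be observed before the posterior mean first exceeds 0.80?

After k defective items and 0 good items the posterior is Beta(11+k, 9), with mean (11+k)/(11+9+k).
Set (11+k)/(20+k) > 0.80 and solve: k > (0.80·20 − 11)/(1 − 0.80) = 25.000.
The smallest integer exceeding 25.000 is 26.

k = 26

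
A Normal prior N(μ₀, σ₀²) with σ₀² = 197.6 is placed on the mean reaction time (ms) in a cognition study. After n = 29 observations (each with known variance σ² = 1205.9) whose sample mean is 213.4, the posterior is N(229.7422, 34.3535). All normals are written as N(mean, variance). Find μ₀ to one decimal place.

μ₀ = 307.4

The posterior mean is a precision-weighted average: μ_n = (τ₀μ₀ + τ_data·x̄)/(τ₀+τ_data), with τ₀=1/σ₀² and τ_data=n/σ².
Here τ₀ = 1/197.6 = 0.005061 and τ_data = 29/1205.9 = 0.024048, so τ_n = 0.029109.
Rearranging for μ₀: μ₀ = (μ_n·τ_n − τ_data·x̄)/τ₀ = (229.7422·0.029109 − 0.024048·213.4) / 0.005061 = 1.555722/0.005061 ≈ 307.4.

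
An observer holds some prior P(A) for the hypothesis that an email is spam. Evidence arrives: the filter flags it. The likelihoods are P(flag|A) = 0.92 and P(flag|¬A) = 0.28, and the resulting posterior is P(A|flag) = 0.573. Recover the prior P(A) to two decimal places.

Bayes' rule in odds form gives O(A|E) = O(A)·[P(E|A)/P(E|¬A)], hence O(A) = O(A|E)/LR.
Posterior odds = 0.573/(1−0.573) = 1.3419. LR = 0.92/0.28 = 3.2857.
Prior odds = 1.3419/3.2857 = 0.4084, so P(A) = 0.4084/(1+0.4084) ≈ 0.29.

P(A) = 0.29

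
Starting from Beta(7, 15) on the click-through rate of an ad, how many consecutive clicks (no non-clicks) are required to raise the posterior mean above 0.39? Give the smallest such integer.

After k clicks and 0 non-clicks the posterior is Beta(7+k, 15), with mean (7+k)/(7+15+k).
Set (7+k)/(22+k) > 0.39 and solve: k > (0.39·22 − 7)/(1 − 0.39) = 2.590.
The smallest integer exceeding 2.590 is 3.

k = 3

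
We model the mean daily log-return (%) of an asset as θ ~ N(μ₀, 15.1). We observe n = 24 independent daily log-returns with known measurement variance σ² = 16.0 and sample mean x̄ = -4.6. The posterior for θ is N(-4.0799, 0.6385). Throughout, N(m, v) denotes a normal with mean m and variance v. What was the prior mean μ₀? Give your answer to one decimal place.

The posterior mean is a precision-weighted average: μ_n = (τ₀μ₀ + τ_data·x̄)/(τ₀+τ_data), with τ₀=1/σ₀² and τ_data=n/σ².
Here τ₀ = 1/15.1 = 0.066225 and τ_data = 24/16.0 = 1.500000, so τ_n = 1.566225.
Rearranging for μ₀: μ₀ = (μ_n·τ_n − τ_data·x̄)/τ₀ = (-4.0799·1.566225 − 1.500000·-4.6) / 0.066225 = 0.509959/0.066225 ≈ 7.7.

μ₀ = 7.7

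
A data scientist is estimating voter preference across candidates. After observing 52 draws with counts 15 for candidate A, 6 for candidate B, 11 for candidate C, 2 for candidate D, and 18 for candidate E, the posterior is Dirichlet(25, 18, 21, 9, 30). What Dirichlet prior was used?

For a Dirichlet(α) prior with multinomial counts c, the posterior is Dirichlet(α + c) componentwise.
Subtract each count from the matching posterior parameter: 25−15=10, 18−6=12, 21−11=10, 9−2=7, 30−18=12.

Dirichlet(10, 12, 10, 7, 12)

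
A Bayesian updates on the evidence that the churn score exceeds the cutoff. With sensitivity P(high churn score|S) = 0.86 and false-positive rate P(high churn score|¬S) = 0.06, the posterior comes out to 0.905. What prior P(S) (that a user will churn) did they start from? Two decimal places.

P(S) = 0.40

Bayes' rule in odds form gives O(S|E) = O(S)·[P(E|S)/P(E|¬S)], hence O(S) = O(S|E)/LR.
Posterior odds = 0.905/(1−0.905) = 9.5263. LR = 0.86/0.06 = 14.3333.
Prior odds = 9.5263/14.3333 = 0.6646, so P(S) = 0.6646/(1+0.6646) ≈ 0.40.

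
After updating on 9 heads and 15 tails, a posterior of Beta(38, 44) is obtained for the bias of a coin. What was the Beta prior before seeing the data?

Under Beta–binomial conjugacy the posterior parameters are (α+s, β+f).
Subtract the data counts: 38−9=29, 44−15=29.

Beta(29, 29)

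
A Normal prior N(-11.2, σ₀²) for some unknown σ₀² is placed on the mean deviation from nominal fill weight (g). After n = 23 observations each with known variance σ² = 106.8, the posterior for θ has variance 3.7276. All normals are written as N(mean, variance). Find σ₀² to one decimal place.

For the Normal–Normal model with known σ², precisions add: τ_n = τ₀ + n/σ².
So 1/σ₀² = 1/3.7276 − 23/106.8 = 0.268269 − 0.215356 = 0.052913.
Hence σ₀² = 1/0.052913 ≈ 18.9.

σ₀² = 18.9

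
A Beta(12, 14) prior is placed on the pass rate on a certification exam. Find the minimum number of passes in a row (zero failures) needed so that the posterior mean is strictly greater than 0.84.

k = 62

After k passes and 0 failures the posterior is Beta(12+k, 14), with mean (12+k)/(12+14+k).
Set (12+k)/(26+k) > 0.84 and solve: k > (0.84·26 − 12)/(1 − 0.84) = 61.500.
The smallest integer exceeding 61.500 is 62.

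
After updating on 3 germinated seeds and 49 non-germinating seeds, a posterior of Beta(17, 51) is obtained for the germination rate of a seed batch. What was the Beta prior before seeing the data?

Under Beta–binomial conjugacy the posterior parameters are (α+s, β+f).
So α = 17 − 3 = 14 and β = 51 − 49 = 2.

Beta(14, 2)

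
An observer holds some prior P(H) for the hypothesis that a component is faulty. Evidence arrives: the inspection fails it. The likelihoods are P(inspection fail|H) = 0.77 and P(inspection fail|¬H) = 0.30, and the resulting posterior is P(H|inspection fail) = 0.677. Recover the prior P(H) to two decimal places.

P(H) = 0.45

Bayes' rule in odds form gives O(H|E) = O(H)·[P(E|H)/P(E|¬H)], hence O(H) = O(H|E)/LR.
Posterior odds = 0.677/(1−0.677) = 2.0960. LR = 0.77/0.30 = 2.5667.
Prior odds = 2.0960/2.5667 = 0.8166, so P(H) = 0.8166/(1+0.8166) ≈ 0.45.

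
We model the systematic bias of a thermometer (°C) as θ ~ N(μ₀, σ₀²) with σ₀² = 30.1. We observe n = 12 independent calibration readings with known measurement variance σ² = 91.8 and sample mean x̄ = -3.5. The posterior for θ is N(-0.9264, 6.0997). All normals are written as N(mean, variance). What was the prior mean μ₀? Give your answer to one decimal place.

μ₀ = 9.2

The posterior mean is a precision-weighted average: μ_n = (τ₀μ₀ + τ_data·x̄)/(τ₀+τ_data), with τ₀=1/σ₀² and τ_data=n/σ².
Here τ₀ = 1/30.1 = 0.033223 and τ_data = 12/91.8 = 0.130719, so τ_n = 0.163942.
Rearranging for μ₀: μ₀ = (μ_n·τ_n − τ_data·x̄)/τ₀ = (-0.9264·0.163942 − 0.130719·-3.5) / 0.033223 = 0.305641/0.033223 ≈ 9.2.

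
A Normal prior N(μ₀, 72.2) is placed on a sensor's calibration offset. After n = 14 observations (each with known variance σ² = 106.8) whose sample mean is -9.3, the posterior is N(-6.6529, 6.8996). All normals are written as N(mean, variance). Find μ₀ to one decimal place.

μ₀ = 18.4

The posterior mean is a precision-weighted average: μ_n = (τ₀μ₀ + τ_data·x̄)/(τ₀+τ_data), with τ₀=1/σ₀² and τ_data=n/σ².
Here τ₀ = 1/72.2 = 0.013850 and τ_data = 14/106.8 = 0.131086, so τ_n = 0.144936.
Rearranging for μ₀: μ₀ = (μ_n·τ_n − τ_data·x̄)/τ₀ = (-6.6529·0.144936 − 0.131086·-9.3) / 0.013850 = 0.254855/0.013850 ≈ 18.4.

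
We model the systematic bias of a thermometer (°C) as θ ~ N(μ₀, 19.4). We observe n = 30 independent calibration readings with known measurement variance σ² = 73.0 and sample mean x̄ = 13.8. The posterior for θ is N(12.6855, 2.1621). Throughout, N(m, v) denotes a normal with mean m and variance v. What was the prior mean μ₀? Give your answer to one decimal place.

With known observation variance, the Normal–Normal posterior has precision τ_n = τ₀ + n/σ² and mean μ_n = (τ₀μ₀ + (n/σ²)x̄)/τ_n.
Here τ₀ = 1/19.4 = 0.051546 and τ_data = 30/73.0 = 0.410959, so τ_n = 0.462505.
Rearranging for μ₀: μ₀ = (μ_n·τ_n − τ_data·x̄)/τ₀ = (12.6855·0.462505 − 0.410959·13.8) / 0.051546 = 0.195873/0.051546 ≈ 3.8.

μ₀ = 3.8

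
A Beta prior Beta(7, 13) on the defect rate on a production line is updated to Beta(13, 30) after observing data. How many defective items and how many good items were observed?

Under Beta–binomial conjugacy the posterior parameters are (α+s, β+f).
Match parameters: s=13−7=6, f=30−13=17.

6 defective items and 17 good items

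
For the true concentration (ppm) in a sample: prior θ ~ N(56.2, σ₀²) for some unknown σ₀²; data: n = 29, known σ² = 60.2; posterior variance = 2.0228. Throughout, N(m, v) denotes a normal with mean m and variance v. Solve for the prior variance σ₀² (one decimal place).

Posterior precision equals prior precision plus data precision: 1/σ_n² = 1/σ₀² + n/σ².
So 1/σ₀² = 1/2.0228 − 29/60.2 = 0.494364 − 0.481728 = 0.012636.
Hence σ₀² = 1/0.012636 ≈ 79.1.

σ₀² = 79.1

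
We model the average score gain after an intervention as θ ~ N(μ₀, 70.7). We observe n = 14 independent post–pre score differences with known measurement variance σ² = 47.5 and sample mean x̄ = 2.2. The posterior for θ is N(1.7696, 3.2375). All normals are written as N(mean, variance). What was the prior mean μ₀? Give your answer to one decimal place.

μ₀ = -7.2

With known observation variance, the Normal–Normal posterior has precision τ_n = τ₀ + n/σ² and mean μ_n = (τ₀μ₀ + (n/σ²)x̄)/τ_n.
Here τ₀ = 1/70.7 = 0.014144 and τ_data = 14/47.5 = 0.294737, so τ_n = 0.308881.
Rearranging for μ₀: μ₀ = (μ_n·τ_n − τ_data·x̄)/τ₀ = (1.7696·0.308881 − 0.294737·2.2) / 0.014144 = -0.101826/0.014144 ≈ -7.2.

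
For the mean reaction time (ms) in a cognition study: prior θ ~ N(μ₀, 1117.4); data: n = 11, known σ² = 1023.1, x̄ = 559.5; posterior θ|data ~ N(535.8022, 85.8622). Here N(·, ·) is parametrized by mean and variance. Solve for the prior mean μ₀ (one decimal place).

With known observation variance, the Normal–Normal posterior has precision τ_n = τ₀ + n/σ² and mean μ_n = (τ₀μ₀ + (n/σ²)x̄)/τ_n.
Here τ₀ = 1/1117.4 = 0.000895 and τ_data = 11/1023.1 = 0.010752, so τ_n = 0.011647.
Rearranging for μ₀: μ₀ = (μ_n·τ_n − τ_data·x̄)/τ₀ = (535.8022·0.011647 − 0.010752·559.5) / 0.000895 = 0.224744/0.000895 ≈ 251.1.

μ₀ = 251.1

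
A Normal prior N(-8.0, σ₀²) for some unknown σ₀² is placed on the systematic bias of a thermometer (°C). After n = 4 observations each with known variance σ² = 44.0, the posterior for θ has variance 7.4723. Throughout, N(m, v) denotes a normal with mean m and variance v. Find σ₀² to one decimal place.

Posterior precision equals prior precision plus data precision: 1/σ_n² = 1/σ₀² + n/σ².
So 1/σ₀² = 1/7.4723 − 4/44.0 = 0.133828 − 0.090909 = 0.042919.
Hence σ₀² = 1/0.042919 ≈ 23.3.

σ₀² = 23.3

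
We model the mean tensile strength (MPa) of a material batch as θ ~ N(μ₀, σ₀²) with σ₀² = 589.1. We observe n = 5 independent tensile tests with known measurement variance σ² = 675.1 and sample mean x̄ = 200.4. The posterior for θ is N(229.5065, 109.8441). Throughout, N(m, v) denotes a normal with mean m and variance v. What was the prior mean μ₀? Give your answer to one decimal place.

μ₀ = 356.5

The posterior mean is a precision-weighted average: μ_n = (τ₀μ₀ + τ_data·x̄)/(τ₀+τ_data), with τ₀=1/σ₀² and τ_data=n/σ².
Here τ₀ = 1/589.1 = 0.001698 and τ_data = 5/675.1 = 0.007406, so τ_n = 0.009104.
Rearranging for μ₀: μ₀ = (μ_n·τ_n − τ_data·x̄)/τ₀ = (229.5065·0.009104 − 0.007406·200.4) / 0.001698 = 0.605265/0.001698 ≈ 356.5.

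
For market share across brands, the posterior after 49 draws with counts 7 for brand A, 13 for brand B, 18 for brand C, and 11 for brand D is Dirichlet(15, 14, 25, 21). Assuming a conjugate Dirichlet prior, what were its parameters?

For a Dirichlet(α) prior with multinomial counts c, the posterior is Dirichlet(α + c) componentwise.
Subtract each count from the matching posterior parameter: 15−7=8, 14−13=1, 25−18=7, 21−11=10.

Dirichlet(8, 1, 7, 10)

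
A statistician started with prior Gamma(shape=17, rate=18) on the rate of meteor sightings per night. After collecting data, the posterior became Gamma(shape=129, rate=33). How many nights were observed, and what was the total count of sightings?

n = 15 nights with total 112 sightings

A Gamma(α, β) prior (rate parametrization) on a Poisson rate with n observations summing to S gives posterior Gamma(α+S, β+n).
Matching: Σxᵢ = 129 − 17 = 112 and n = 33 − 18 = 15.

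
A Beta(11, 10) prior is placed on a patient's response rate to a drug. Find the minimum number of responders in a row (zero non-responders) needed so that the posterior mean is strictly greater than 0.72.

After k responders and 0 non-responders the posterior is Beta(11+k, 10), with mean (11+k)/(11+10+k).
Set (11+k)/(21+k) > 0.72 and solve: k > (0.72·21 − 11)/(1 − 0.72) = 14.714.
The smallest integer exceeding 14.714 is 15, and checking k=15: (26)/(36) = 0.7222 > 0.72.

k = 15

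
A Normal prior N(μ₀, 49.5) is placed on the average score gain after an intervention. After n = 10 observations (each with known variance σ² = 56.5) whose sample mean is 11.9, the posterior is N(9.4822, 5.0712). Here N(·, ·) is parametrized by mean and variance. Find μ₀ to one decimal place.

With known observation variance, the Normal–Normal posterior has precision τ_n = τ₀ + n/σ² and mean μ_n = (τ₀μ₀ + (n/σ²)x̄)/τ_n.
Here τ₀ = 1/49.5 = 0.020202 and τ_data = 10/56.5 = 0.176991, so τ_n = 0.197193.
Rearranging for μ₀: μ₀ = (μ_n·τ_n − τ_data·x̄)/τ₀ = (9.4822·0.197193 − 0.176991·11.9) / 0.020202 = -0.236369/0.020202 ≈ -11.7.

μ₀ = -11.7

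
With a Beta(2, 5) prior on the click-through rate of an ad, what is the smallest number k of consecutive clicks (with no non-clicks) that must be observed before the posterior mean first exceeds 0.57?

k = 5

After k clicks and 0 non-clicks the posterior is Beta(2+k, 5), with mean (2+k)/(2+5+k).
Set (2+k)/(7+k) > 0.57 and solve: k > (0.57·7 − 2)/(1 − 0.57) = 4.628.
The smallest integer exceeding 4.628 is 5, and checking k=5: (7)/(12) = 0.5833 > 0.57.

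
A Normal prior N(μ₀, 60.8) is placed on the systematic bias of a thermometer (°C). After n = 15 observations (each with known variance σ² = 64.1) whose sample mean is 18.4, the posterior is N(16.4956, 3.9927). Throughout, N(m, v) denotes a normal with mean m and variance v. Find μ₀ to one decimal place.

μ₀ = -10.6

With known observation variance, the Normal–Normal posterior has precision τ_n = τ₀ + n/σ² and mean μ_n = (τ₀μ₀ + (n/σ²)x̄)/τ_n.
Here τ₀ = 1/60.8 = 0.016447 and τ_data = 15/64.1 = 0.234009, so τ_n = 0.250456.
Rearranging for μ₀: μ₀ = (μ_n·τ_n − τ_data·x̄)/τ₀ = (16.4956·0.250456 − 0.234009·18.4) / 0.016447 = -0.174344/0.016447 ≈ -10.6.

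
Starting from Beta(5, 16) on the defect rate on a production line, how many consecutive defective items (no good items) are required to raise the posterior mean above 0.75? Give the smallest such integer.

k = 44

After k defective items and 0 good items the posterior is Beta(5+k, 16), with mean (5+k)/(5+16+k).
Set (5+k)/(21+k) > 0.75 and solve: k > (0.75·21 − 5)/(1 − 0.75) = 43.000.
The smallest integer exceeding 43.000 is 44, and checking k=44: (49)/(65) = 0.7538 > 0.75.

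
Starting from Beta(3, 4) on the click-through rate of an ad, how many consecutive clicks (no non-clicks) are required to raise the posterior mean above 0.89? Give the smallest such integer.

k = 30

After k clicks and 0 non-clicks the posterior is Beta(3+k, 4), with mean (3+k)/(3+4+k).
Set (3+k)/(7+k) > 0.89 and solve: k > (0.89·7 − 3)/(1 − 0.89) = 29.364.
The smallest integer exceeding 29.364 is 30.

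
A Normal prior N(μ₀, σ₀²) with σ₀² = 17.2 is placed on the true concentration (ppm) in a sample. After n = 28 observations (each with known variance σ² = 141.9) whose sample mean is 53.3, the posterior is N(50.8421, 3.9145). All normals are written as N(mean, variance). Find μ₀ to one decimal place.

μ₀ = 42.5

The posterior mean is a precision-weighted average: μ_n = (τ₀μ₀ + τ_data·x̄)/(τ₀+τ_data), with τ₀=1/σ₀² and τ_data=n/σ².
Here τ₀ = 1/17.2 = 0.058140 and τ_data = 28/141.9 = 0.197322, so τ_n = 0.255462.
Rearranging for μ₀: μ₀ = (μ_n·τ_n − τ_data·x̄)/τ₀ = (50.8421·0.255462 − 0.197322·53.3) / 0.058140 = 2.470962/0.058140 ≈ 42.5.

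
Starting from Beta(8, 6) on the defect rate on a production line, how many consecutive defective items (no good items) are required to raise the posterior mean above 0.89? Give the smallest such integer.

k = 41

After k defective items and 0 good items the posterior is Beta(8+k, 6), with mean (8+k)/(8+6+k).
Set (8+k)/(14+k) > 0.89 and solve: k > (0.89·14 − 8)/(1 − 0.89) = 40.545.
The smallest integer exceeding 40.545 is 41, and checking k=41: (49)/(55) = 0.8909 > 0.89.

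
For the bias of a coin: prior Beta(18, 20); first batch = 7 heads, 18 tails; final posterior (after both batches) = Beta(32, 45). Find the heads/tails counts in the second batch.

Sequential conjugate updates are equivalent to a single update on the pooled data, so total successes = posterior α − prior α and total failures = posterior β − prior β.
Total across both batches: 32−18=14 heads, 45−20=25 tails.
Subtract the first batch: 14−7=7 heads and 25−18=7 tails.

7 heads and 7 tails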